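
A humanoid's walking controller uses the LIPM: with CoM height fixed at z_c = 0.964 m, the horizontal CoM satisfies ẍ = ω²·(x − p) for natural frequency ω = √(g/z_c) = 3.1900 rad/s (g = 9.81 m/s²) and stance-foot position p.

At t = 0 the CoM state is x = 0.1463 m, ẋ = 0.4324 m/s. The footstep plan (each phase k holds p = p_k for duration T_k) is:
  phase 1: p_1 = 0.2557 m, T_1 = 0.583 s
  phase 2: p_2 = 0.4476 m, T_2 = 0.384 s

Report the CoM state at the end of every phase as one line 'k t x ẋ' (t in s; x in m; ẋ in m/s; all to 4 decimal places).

1 0.5830 0.3206 0.3287
2 0.9670 0.3730 -0.0223

phase 1: p=0.2557, T=0.583, ωT=1.859770, cosh=3.288984, sinh=3.133276; start (x,ẋ)=(0.146300, 0.432400) → end (x,ẋ)=(0.320596, 0.328687)
phase 2: p=0.4476, T=0.384, ωT=1.224960, cosh=1.848900, sinh=1.555130; start (x,ẋ)=(0.320596, 0.328687) → end (x,ẋ)=(0.373018, -0.022339)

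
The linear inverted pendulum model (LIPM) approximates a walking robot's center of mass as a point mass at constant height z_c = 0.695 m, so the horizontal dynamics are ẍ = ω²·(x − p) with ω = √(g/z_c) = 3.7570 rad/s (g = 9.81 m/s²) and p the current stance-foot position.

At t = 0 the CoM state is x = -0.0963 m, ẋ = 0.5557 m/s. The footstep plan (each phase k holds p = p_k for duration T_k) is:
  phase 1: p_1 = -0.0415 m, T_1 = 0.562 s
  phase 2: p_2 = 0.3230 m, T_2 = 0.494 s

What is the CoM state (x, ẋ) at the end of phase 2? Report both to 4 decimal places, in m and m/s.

x = 1.5869, ẋ = 4.9768

phase 1: p=-0.0415, T=0.562, ωT=2.111434, cosh=4.190571, sinh=4.069507; start (x,ẋ)=(-0.096300, 0.555700) → end (x,ẋ)=(0.330780, 1.490856)
phase 2: p=0.3230, T=0.494, ωT=1.855958, cosh=3.277064, sinh=3.120761; start (x,ẋ)=(0.330780, 1.490856) → end (x,ẋ)=(1.586877, 4.976844)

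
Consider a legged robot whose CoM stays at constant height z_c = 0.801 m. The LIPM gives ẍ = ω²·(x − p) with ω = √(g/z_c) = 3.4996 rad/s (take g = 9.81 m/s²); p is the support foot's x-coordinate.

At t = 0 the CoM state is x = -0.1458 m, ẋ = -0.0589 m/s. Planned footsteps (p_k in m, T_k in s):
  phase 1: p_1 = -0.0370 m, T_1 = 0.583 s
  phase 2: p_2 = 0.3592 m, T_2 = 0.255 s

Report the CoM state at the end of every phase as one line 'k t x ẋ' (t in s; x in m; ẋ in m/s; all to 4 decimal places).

1 0.5830 -0.5262 -1.6701
2 0.8380 -1.3875 -5.5275

phase 1: p=-0.0370, T=0.583, ωT=2.040267, cosh=3.911328, sinh=3.781334; start (x,ẋ)=(-0.145800, -0.058900) → end (x,ẋ)=(-0.526194, -1.670144)
phase 2: p=0.3592, T=0.255, ωT=0.892398, cosh=1.425324, sinh=1.015652; start (x,ẋ)=(-0.526194, -1.670144) → end (x,ẋ)=(-1.387482, -5.527521)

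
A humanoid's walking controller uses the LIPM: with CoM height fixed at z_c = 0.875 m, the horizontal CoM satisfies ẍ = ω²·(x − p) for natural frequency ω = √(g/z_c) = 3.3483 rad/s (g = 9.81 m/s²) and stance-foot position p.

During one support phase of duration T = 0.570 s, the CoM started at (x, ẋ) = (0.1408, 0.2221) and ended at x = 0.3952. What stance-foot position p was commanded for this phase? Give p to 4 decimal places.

ωT = 3.3483·0.570 = 1.908531; cosh(ωT) = 3.445737, sinh(ωT) = 3.297439
x(T) = p + (x₀−p)·cosh(ωT) + (ẋ₀/ω)·sinh(ωT) ⇒ p·(1 − cosh) = x(T) − x₀·cosh − (ẋ₀/ω)·sinh
numerator   = 0.3952 − (0.1408)·3.445737 − (0.2221/3.3483)·3.297439 = -0.308686
denominator = 1 − 3.445737 = -2.445737
p = -0.308686 / -2.445737 = 0.1262

p = 0.1262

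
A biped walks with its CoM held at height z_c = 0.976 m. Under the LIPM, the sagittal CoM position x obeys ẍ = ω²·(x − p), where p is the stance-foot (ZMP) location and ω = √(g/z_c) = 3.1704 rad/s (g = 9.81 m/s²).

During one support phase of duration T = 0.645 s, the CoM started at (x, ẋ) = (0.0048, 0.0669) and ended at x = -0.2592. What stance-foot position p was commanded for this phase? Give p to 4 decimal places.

ωT = 3.1704·0.645 = 2.044908; cosh(ωT) = 3.928920, sinh(ωT) = 3.799528
x(T) = p + (x₀−p)·cosh(ωT) + (ẋ₀/ω)·sinh(ωT) ⇒ p·(1 − cosh) = x(T) − x₀·cosh − (ẋ₀/ω)·sinh
numerator   = -0.2592 − (0.0048)·3.928920 − (0.0669/3.1704)·3.799528 = -0.358234
denominator = 1 − 3.928920 = -2.928920
p = -0.358234 / -2.928920 = 0.1223

p = 0.1223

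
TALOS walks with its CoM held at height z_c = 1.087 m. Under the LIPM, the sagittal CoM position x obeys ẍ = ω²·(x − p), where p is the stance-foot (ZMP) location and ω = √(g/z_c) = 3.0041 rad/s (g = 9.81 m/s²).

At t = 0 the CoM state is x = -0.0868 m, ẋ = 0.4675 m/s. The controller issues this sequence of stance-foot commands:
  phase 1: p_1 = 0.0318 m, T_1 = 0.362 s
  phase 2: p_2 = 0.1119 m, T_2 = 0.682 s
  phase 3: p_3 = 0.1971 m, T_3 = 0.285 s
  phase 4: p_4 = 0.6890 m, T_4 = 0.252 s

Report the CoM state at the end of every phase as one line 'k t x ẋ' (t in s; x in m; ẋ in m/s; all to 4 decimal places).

phase 1: p=0.0318, T=0.362, ωT=1.087484, cosh=1.651932, sinh=1.314869; start (x,ẋ)=(-0.086800, 0.467500) → end (x,ẋ)=(0.040502, 0.303809)
phase 2: p=0.1119, T=0.682, ωT=2.048796, cosh=3.943723, sinh=3.814833; start (x,ẋ)=(0.040502, 0.303809) → end (x,ẋ)=(0.216124, 0.379901)
phase 3: p=0.1971, T=0.285, ωT=0.856168, cosh=1.389455, sinh=0.964669; start (x,ẋ)=(0.216124, 0.379901) → end (x,ẋ)=(0.345525, 0.582985)
phase 4: p=0.6890, T=0.252, ωT=0.757033, cosh=1.300499, sinh=0.831443; start (x,ẋ)=(0.345525, 0.582985) → end (x,ẋ)=(0.403664, -0.099739)

1 0.3620 0.0405 0.3038
2 1.0440 0.2161 0.3799
3 1.3290 0.3455 0.5830
4 1.5810 0.4037 -0.0997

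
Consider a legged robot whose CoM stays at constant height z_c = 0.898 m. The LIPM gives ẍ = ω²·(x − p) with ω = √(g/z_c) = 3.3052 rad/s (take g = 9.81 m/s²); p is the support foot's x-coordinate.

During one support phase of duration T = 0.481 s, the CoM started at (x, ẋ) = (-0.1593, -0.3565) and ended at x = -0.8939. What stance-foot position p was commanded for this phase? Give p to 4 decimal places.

ωT = 3.3052·0.481 = 1.589801; cosh(ωT) = 2.553370, sinh(ωT) = 2.349404
x(T) = p + (x₀−p)·cosh(ωT) + (ẋ₀/ω)·sinh(ωT) ⇒ p·(1 − cosh) = x(T) − x₀·cosh − (ẋ₀/ω)·sinh
numerator   = -0.8939 − (-0.1593)·2.553370 − (-0.3565/3.3052)·2.349404 = -0.233741
denominator = 1 − 2.553370 = -1.553370
p = -0.233741 / -1.553370 = 0.1505

p = 0.1505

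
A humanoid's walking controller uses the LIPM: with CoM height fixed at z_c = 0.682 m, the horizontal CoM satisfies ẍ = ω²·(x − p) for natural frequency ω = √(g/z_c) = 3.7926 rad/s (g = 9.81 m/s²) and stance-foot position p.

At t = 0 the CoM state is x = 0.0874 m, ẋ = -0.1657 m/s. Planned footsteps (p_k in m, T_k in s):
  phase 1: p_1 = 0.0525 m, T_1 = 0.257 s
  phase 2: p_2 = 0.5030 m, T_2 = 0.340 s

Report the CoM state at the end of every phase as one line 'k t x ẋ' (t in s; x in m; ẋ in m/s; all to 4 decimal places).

1 0.2570 0.0557 -0.1004
2 0.5970 -0.4151 -3.0424

phase 1: p=0.0525, T=0.257, ωT=0.974698, cosh=1.513837, sinh=1.136531; start (x,ẋ)=(0.087400, -0.165700) → end (x,ẋ)=(0.055677, -0.100410)
phase 2: p=0.5030, T=0.340, ωT=1.289484, cosh=1.953163, sinh=1.677750; start (x,ẋ)=(0.055677, -0.100410) → end (x,ẋ)=(-0.415112, -3.042445)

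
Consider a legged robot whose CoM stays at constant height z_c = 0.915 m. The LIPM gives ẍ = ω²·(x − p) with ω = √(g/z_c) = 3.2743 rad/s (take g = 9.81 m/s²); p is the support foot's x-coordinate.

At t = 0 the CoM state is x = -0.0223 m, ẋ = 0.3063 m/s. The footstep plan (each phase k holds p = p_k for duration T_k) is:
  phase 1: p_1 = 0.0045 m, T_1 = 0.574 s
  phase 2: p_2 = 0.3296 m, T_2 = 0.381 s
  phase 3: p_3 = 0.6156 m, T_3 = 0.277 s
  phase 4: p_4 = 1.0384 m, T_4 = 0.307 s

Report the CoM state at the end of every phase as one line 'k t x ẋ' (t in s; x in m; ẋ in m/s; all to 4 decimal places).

phase 1: p=0.0045, T=0.574, ωT=1.879448, cosh=3.351282, sinh=3.198608; start (x,ẋ)=(-0.022300, 0.306300) → end (x,ẋ)=(0.213905, 0.745816)
phase 2: p=0.3296, T=0.381, ωT=1.247508, cosh=1.884438, sinh=1.597219; start (x,ẋ)=(0.213905, 0.745816) → end (x,ẋ)=(0.475392, 0.800385)
phase 3: p=0.6156, T=0.277, ωT=0.906981, cosh=1.440288, sinh=1.036546; start (x,ẋ)=(0.475392, 0.800385) → end (x,ẋ)=(0.667038, 0.676924)
phase 4: p=1.0384, T=0.307, ωT=1.005210, cosh=1.549225, sinh=1.183257; start (x,ẋ)=(0.667038, 0.676924) → end (x,ẋ)=(0.707702, -0.390074)

1 0.5740 0.2139 0.7458
2 0.9550 0.4754 0.8004
3 1.2320 0.6670 0.6769
4 1.5390 0.7077 -0.3901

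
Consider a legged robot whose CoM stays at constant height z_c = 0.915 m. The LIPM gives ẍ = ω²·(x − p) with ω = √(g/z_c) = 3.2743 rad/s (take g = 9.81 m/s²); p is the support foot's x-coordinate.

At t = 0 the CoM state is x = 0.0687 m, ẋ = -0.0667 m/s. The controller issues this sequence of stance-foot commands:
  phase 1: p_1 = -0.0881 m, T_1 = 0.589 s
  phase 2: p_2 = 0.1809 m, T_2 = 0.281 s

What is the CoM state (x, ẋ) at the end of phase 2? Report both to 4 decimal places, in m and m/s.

x = 0.9726, ẋ = 2.9096

phase 1: p=-0.0881, T=0.589, ωT=1.928563, cosh=3.512486, sinh=3.367129; start (x,ẋ)=(0.068700, -0.066700) → end (x,ẋ)=(0.394067, 1.494436)
phase 2: p=0.1809, T=0.281, ωT=0.920078, cosh=1.453987, sinh=1.055500; start (x,ẋ)=(0.394067, 1.494436) → end (x,ẋ)=(0.972586, 2.909600)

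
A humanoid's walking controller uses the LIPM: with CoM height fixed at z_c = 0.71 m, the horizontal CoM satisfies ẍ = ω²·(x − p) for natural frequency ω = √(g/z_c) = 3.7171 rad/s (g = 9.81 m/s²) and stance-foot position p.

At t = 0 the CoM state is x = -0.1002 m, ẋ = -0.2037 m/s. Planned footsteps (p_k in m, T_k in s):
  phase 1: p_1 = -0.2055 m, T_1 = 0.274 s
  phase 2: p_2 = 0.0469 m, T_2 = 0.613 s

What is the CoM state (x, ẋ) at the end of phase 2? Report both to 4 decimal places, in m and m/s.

x = -0.5126, ẋ = -2.0055

phase 1: p=-0.2055, T=0.274, ωT=1.018485, cosh=1.565070, sinh=1.203928; start (x,ẋ)=(-0.100200, -0.203700) → end (x,ẋ)=(-0.106674, 0.152426)
phase 2: p=0.0469, T=0.613, ωT=2.278582, cosh=4.932630, sinh=4.830200; start (x,ẋ)=(-0.106674, 0.152426) → end (x,ẋ)=(-0.512556, -2.005467)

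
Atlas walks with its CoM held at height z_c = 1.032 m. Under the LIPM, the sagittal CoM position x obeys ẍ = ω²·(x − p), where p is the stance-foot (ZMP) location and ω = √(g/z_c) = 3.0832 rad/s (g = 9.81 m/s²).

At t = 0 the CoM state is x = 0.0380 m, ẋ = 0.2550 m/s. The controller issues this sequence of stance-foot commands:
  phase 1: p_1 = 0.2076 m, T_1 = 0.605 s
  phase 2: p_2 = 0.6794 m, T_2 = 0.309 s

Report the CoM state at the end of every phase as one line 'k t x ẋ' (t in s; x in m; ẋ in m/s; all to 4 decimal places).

1 0.6050 -0.0925 -0.8049
2 0.9140 -0.7582 -3.8250

phase 1: p=0.2076, T=0.605, ωT=1.865336, cosh=3.306475, sinh=3.151631; start (x,ẋ)=(0.038000, 0.255000) → end (x,ẋ)=(-0.092518, -0.804870)
phase 2: p=0.6794, T=0.309, ωT=0.952709, cosh=1.489209, sinh=1.103514; start (x,ẋ)=(-0.092518, -0.804870) → end (x,ẋ)=(-0.758221, -3.824961)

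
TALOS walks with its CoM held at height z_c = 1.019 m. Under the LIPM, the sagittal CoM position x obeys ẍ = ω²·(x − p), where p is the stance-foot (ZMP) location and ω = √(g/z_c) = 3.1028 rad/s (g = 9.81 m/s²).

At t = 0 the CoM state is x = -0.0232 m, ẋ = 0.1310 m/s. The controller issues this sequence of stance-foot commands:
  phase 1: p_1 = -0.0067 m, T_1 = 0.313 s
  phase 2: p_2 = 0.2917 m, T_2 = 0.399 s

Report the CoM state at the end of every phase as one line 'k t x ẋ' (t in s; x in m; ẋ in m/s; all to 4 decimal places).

phase 1: p=-0.0067, T=0.313, ωT=0.971176, cosh=1.509843, sinh=1.131206; start (x,ẋ)=(-0.023200, 0.131000) → end (x,ẋ)=(0.016147, 0.139876)
phase 2: p=0.2917, T=0.399, ωT=1.238017, cosh=1.869364, sinh=1.579405; start (x,ẋ)=(0.016147, 0.139876) → end (x,ẋ)=(-0.152208, -1.088890)

1 0.3130 0.0161 0.1399
2 0.7120 -0.1522 -1.0889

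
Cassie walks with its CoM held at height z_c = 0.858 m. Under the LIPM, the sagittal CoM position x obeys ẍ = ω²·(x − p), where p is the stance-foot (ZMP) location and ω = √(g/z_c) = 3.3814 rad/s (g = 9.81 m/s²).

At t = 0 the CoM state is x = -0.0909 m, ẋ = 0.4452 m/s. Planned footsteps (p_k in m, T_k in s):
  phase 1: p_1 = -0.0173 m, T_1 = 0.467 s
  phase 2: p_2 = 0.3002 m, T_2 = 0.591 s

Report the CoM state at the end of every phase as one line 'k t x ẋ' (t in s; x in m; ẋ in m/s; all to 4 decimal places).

phase 1: p=-0.0173, T=0.467, ωT=1.579114, cosh=2.528406, sinh=2.322249; start (x,ẋ)=(-0.090900, 0.445200) → end (x,ẋ)=(0.102360, 0.547706)
phase 2: p=0.3002, T=0.591, ωT=1.998407, cosh=3.756424, sinh=3.620873; start (x,ẋ)=(0.102360, 0.547706) → end (x,ẋ)=(0.143524, -0.364863)

1 0.4670 0.1024 0.5477
2 1.0580 0.1435 -0.3649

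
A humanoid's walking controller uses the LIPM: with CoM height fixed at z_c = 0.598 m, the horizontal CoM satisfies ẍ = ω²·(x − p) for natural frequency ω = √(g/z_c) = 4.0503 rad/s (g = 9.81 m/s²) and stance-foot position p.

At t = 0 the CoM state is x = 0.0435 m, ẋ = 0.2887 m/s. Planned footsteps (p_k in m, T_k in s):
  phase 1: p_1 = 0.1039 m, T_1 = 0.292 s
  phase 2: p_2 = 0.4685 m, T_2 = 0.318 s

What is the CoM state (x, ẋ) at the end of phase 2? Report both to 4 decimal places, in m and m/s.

phase 1: p=0.1039, T=0.292, ωT=1.182688, cosh=1.784793, sinh=1.478339; start (x,ẋ)=(0.043500, 0.288700) → end (x,ẋ)=(0.101473, 0.153612)
phase 2: p=0.4685, T=0.318, ωT=1.287995, cosh=1.950667, sinh=1.674844; start (x,ẋ)=(0.101473, 0.153612) → end (x,ẋ)=(-0.183928, -2.190130)

x = -0.1839, ẋ = -2.1901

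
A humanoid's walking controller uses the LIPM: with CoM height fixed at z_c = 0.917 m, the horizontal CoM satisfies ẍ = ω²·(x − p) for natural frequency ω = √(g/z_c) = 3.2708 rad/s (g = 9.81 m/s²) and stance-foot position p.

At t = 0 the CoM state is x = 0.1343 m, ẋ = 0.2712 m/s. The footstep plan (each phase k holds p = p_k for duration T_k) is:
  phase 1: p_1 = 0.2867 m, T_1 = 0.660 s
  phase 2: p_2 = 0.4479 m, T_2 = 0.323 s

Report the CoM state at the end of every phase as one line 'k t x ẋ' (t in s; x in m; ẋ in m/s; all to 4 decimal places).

1 0.6600 -0.0278 -0.9397
2 0.9830 -0.6820 -3.4816

phase 1: p=0.2867, T=0.660, ωT=2.158728, cosh=4.387793, sinh=4.272322; start (x,ẋ)=(0.134300, 0.271200) → end (x,ẋ)=(-0.027758, -0.939654)
phase 2: p=0.4479, T=0.323, ωT=1.056468, cosh=1.611938, sinh=1.264257; start (x,ẋ)=(-0.027758, -0.939654) → end (x,ẋ)=(-0.682035, -3.481574)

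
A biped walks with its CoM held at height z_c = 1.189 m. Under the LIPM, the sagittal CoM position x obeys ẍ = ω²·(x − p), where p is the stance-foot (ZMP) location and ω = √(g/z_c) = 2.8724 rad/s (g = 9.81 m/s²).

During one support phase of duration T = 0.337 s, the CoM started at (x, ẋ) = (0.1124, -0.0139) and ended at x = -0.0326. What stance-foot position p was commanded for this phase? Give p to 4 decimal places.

p = 0.3880

ωT = 2.8724·0.337 = 0.967999; cosh(ωT) = 1.506257, sinh(ωT) = 1.126414
x(T) = p + (x₀−p)·cosh(ωT) + (ẋ₀/ω)·sinh(ωT) ⇒ p·(1 − cosh) = x(T) − x₀·cosh − (ẋ₀/ω)·sinh
numerator   = -0.0326 − (0.1124)·1.506257 − (-0.0139/2.8724)·1.126414 = -0.196452
denominator = 1 − 1.506257 = -0.506257
p = -0.196452 / -0.506257 = 0.3880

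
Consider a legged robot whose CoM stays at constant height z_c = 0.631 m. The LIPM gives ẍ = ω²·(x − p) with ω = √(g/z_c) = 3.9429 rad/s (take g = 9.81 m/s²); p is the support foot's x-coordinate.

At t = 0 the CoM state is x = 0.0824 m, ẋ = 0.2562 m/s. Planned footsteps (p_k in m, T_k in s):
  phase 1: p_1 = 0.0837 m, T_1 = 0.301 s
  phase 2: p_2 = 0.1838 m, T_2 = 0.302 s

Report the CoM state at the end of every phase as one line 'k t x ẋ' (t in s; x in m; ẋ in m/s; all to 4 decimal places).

1 0.3010 0.1779 0.4512
2 0.6030 0.3440 0.7761

phase 1: p=0.0837, T=0.301, ωT=1.186813, cosh=1.790907, sinh=1.485715; start (x,ẋ)=(0.082400, 0.256200) → end (x,ẋ)=(0.177910, 0.451215)
phase 2: p=0.1838, T=0.302, ωT=1.190756, cosh=1.796779, sinh=1.492788; start (x,ẋ)=(0.177910, 0.451215) → end (x,ẋ)=(0.344047, 0.776065)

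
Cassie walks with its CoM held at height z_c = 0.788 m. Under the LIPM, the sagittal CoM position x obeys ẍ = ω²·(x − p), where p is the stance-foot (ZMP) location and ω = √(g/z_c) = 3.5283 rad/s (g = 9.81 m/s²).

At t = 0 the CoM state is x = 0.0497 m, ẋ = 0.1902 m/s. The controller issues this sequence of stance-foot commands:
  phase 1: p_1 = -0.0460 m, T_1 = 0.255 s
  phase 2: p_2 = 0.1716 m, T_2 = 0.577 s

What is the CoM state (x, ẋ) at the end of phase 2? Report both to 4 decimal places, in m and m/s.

x = 0.7339, ẋ = 2.0765

phase 1: p=-0.0460, T=0.255, ωT=0.899717, cosh=1.432795, sinh=1.026110; start (x,ẋ)=(0.049700, 0.190200) → end (x,ẋ)=(0.146433, 0.618992)
phase 2: p=0.1716, T=0.577, ωT=2.035829, cosh=3.894586, sinh=3.764014; start (x,ẋ)=(0.146433, 0.618992) → end (x,ẋ)=(0.733930, 2.076488)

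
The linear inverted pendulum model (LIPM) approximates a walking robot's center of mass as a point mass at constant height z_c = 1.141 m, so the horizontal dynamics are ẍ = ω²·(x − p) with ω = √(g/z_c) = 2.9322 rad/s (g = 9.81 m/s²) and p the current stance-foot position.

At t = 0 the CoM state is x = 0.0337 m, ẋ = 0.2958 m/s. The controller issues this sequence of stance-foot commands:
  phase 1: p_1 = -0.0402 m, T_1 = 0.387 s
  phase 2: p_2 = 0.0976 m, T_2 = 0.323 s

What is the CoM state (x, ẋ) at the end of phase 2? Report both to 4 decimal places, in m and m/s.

x = 0.5924, ẋ = 1.6173

phase 1: p=-0.0402, T=0.387, ωT=1.134761, cosh=1.715965, sinh=1.394466; start (x,ẋ)=(0.033700, 0.295800) → end (x,ẋ)=(0.227283, 0.809749)
phase 2: p=0.0976, T=0.323, ωT=0.947101, cosh=1.483044, sinh=1.095180; start (x,ẋ)=(0.227283, 0.809749) → end (x,ẋ)=(0.592368, 1.617343)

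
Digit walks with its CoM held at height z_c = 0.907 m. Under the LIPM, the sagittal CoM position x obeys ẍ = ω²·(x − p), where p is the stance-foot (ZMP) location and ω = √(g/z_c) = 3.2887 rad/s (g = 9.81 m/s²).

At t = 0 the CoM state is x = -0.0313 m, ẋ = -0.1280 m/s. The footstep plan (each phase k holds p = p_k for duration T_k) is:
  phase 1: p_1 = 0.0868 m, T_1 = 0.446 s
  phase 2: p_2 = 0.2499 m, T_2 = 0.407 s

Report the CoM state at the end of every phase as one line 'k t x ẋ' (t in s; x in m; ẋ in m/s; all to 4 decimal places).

1 0.4460 -0.2627 -1.0893
2 0.8530 -1.3827 -5.2129

phase 1: p=0.0868, T=0.446, ωT=1.466760, cosh=2.282919, sinh=2.052248; start (x,ẋ)=(-0.031300, -0.128000) → end (x,ẋ)=(-0.262689, -1.089297)
phase 2: p=0.2499, T=0.407, ωT=1.338501, cosh=2.037781, sinh=1.775542; start (x,ẋ)=(-0.262689, -1.089297) → end (x,ẋ)=(-1.382746, -5.212870)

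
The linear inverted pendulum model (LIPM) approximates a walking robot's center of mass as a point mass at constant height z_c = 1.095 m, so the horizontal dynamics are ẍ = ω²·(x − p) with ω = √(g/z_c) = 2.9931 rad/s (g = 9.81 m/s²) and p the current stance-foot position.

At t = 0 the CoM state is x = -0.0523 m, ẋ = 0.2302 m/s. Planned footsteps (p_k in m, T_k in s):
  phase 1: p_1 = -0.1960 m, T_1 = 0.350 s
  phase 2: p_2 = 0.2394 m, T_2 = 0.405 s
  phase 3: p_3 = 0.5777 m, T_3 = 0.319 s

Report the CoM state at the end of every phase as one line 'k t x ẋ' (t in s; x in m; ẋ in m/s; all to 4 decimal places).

1 0.3500 0.1302 0.9061
2 0.7550 0.5033 1.1567
3 1.0740 0.8944 1.4788

phase 1: p=-0.1960, T=0.350, ωT=1.047585, cosh=1.600771, sinh=1.249987; start (x,ẋ)=(-0.052300, 0.230200) → end (x,ẋ)=(0.130168, 0.906128)
phase 2: p=0.2394, T=0.405, ωT=1.212206, cosh=1.829215, sinh=1.531674; start (x,ẋ)=(0.130168, 0.906128) → end (x,ẋ)=(0.503288, 1.156731)
phase 3: p=0.5777, T=0.319, ωT=0.954799, cosh=1.491519, sinh=1.106629; start (x,ẋ)=(0.503288, 1.156731) → end (x,ẋ)=(0.894387, 1.478814)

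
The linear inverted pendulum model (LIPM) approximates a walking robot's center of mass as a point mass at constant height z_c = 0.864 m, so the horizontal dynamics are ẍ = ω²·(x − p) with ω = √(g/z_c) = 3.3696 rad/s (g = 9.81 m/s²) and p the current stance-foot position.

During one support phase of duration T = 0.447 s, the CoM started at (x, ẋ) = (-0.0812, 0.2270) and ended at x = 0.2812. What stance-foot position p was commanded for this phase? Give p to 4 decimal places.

ωT = 3.3696·0.447 = 1.506211; cosh(ωT) = 2.365680, sinh(ωT) = 2.143932
x(T) = p + (x₀−p)·cosh(ωT) + (ẋ₀/ω)·sinh(ωT) ⇒ p·(1 − cosh) = x(T) − x₀·cosh − (ẋ₀/ω)·sinh
numerator   = 0.2812 − (-0.0812)·2.365680 − (0.2270/3.3696)·2.143932 = 0.328863
denominator = 1 − 2.365680 = -1.365680
p = 0.328863 / -1.365680 = -0.2408

p = -0.2408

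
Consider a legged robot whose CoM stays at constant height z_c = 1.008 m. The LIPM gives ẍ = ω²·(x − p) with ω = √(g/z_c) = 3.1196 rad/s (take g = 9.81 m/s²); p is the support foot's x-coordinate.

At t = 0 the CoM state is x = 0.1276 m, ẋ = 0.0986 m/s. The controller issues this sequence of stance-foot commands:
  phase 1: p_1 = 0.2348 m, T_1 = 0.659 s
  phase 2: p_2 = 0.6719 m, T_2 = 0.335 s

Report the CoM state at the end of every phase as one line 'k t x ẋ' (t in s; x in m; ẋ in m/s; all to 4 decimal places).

phase 1: p=0.2348, T=0.659, ωT=2.055816, cosh=3.970601, sinh=3.842613; start (x,ẋ)=(0.127600, 0.098600) → end (x,ẋ)=(-0.069396, -0.893550)
phase 2: p=0.6719, T=0.335, ωT=1.045066, cosh=1.597627, sinh=1.245959; start (x,ẋ)=(-0.069396, -0.893550) → end (x,ẋ)=(-0.869297, -4.308899)

1 0.6590 -0.0694 -0.8935
2 0.9940 -0.8693 -4.3089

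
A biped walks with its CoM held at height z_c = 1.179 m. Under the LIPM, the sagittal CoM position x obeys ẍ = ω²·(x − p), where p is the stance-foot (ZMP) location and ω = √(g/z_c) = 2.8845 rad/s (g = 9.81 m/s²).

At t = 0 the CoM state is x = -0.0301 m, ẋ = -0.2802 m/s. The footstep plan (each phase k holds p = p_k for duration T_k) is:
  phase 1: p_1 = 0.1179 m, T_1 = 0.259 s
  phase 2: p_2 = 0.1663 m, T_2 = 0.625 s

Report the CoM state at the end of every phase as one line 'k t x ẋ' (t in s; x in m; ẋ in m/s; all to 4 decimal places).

1 0.2590 -0.1529 -0.7115
2 0.8840 -1.5561 -4.9338

phase 1: p=0.1179, T=0.259, ωT=0.747086, cosh=1.292292, sinh=0.818547; start (x,ẋ)=(-0.030100, -0.280200) → end (x,ẋ)=(-0.152873, -0.711543)
phase 2: p=0.1663, T=0.625, ωT=1.802812, cosh=3.115760, sinh=2.950926; start (x,ẋ)=(-0.152873, -0.711543) → end (x,ẋ)=(-1.556094, -4.933778)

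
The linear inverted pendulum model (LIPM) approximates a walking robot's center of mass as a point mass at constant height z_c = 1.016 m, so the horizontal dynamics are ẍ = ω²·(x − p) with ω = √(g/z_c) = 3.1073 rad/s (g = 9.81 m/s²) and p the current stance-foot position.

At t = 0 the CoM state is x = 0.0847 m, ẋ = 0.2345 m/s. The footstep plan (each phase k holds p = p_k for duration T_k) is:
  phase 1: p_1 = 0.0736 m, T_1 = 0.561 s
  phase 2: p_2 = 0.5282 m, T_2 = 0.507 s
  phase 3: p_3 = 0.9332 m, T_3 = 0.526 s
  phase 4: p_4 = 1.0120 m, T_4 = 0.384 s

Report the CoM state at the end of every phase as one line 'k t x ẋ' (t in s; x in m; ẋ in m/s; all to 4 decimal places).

phase 1: p=0.0736, T=0.561, ωT=1.743195, cosh=2.945269, sinh=2.770308; start (x,ẋ)=(0.084700, 0.234500) → end (x,ẋ)=(0.315361, 0.786216)
phase 2: p=0.5282, T=0.507, ωT=1.575401, cosh=2.519802, sinh=2.312878; start (x,ẋ)=(0.315361, 0.786216) → end (x,ẋ)=(0.577097, 0.451474)
phase 3: p=0.9332, T=0.526, ωT=1.634440, cosh=2.660823, sinh=2.465762; start (x,ẋ)=(0.577097, 0.451474) → end (x,ẋ)=(0.343934, -1.527122)
phase 4: p=1.0120, T=0.384, ωT=1.193203, cosh=1.800438, sinh=1.497189; start (x,ẋ)=(0.343934, -1.527122) → end (x,ẋ)=(-0.926625, -5.857478)

1 0.5610 0.3154 0.7862
2 1.0680 0.5771 0.4515
3 1.5940 0.3439 -1.5271
4 1.9780 -0.9266 -5.8575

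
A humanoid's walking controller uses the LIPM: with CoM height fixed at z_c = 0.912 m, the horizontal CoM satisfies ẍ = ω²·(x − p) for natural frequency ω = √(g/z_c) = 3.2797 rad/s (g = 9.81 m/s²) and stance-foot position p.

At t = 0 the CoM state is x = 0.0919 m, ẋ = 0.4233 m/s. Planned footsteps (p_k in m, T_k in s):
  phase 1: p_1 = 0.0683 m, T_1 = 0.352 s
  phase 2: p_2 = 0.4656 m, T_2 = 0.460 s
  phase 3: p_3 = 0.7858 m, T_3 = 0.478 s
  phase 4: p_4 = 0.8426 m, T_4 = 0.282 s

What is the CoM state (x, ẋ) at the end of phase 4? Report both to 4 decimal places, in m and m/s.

phase 1: p=0.0683, T=0.352, ωT=1.154454, cosh=1.743761, sinh=1.428531; start (x,ẋ)=(0.091900, 0.423300) → end (x,ẋ)=(0.293829, 0.848704)
phase 2: p=0.4656, T=0.460, ωT=1.508662, cosh=2.370942, sinh=2.149736; start (x,ẋ)=(0.293829, 0.848704) → end (x,ẋ)=(0.614637, 0.801154)
phase 3: p=0.7858, T=0.478, ωT=1.567697, cosh=2.502057, sinh=2.293532; start (x,ẋ)=(0.614637, 0.801154) → end (x,ẋ)=(0.917798, 0.717031)
phase 4: p=0.8426, T=0.282, ωT=0.924875, cosh=1.459067, sinh=1.062487; start (x,ẋ)=(0.917798, 0.717031) → end (x,ẋ)=(1.184607, 1.308233)

x = 1.1846, ẋ = 1.3082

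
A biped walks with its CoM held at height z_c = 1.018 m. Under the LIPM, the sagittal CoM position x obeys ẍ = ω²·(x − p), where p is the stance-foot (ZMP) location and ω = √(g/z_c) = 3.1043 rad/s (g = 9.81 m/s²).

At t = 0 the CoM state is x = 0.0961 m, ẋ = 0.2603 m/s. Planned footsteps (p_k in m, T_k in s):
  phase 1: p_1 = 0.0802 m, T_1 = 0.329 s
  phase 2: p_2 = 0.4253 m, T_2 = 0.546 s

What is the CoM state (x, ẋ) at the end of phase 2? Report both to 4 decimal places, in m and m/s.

phase 1: p=0.0802, T=0.329, ωT=1.021315, cosh=1.568482, sinh=1.208361; start (x,ẋ)=(0.096100, 0.260300) → end (x,ẋ)=(0.206462, 0.467919)
phase 2: p=0.4253, T=0.546, ωT=1.694948, cosh=2.814985, sinh=2.631376; start (x,ẋ)=(0.206462, 0.467919) → end (x,ẋ)=(0.205907, -0.470415)

x = 0.2059, ẋ = -0.4704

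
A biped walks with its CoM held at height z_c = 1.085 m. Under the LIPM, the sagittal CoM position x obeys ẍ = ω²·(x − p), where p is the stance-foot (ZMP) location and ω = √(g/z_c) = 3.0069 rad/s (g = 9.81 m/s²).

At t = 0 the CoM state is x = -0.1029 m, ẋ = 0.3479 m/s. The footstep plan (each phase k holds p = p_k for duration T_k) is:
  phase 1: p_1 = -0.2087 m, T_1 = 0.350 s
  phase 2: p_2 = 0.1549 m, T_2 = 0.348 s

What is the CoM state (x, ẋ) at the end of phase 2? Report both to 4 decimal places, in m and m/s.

x = 0.4761, ẋ = 1.3535

phase 1: p=-0.2087, T=0.350, ωT=1.052415, cosh=1.606827, sinh=1.257734; start (x,ẋ)=(-0.102900, 0.347900) → end (x,ẋ)=(0.106823, 0.959138)
phase 2: p=0.1549, T=0.348, ωT=1.046401, cosh=1.599292, sinh=1.248093; start (x,ẋ)=(0.106823, 0.959138) → end (x,ẋ)=(0.476126, 1.353514)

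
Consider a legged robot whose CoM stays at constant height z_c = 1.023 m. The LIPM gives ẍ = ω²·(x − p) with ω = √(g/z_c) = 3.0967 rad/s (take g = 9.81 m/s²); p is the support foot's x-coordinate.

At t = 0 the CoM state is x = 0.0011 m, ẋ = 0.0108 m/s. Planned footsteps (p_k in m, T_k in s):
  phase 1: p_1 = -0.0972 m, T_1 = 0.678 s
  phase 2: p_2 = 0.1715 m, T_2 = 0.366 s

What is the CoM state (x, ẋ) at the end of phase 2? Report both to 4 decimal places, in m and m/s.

phase 1: p=-0.0972, T=0.678, ωT=2.099563, cosh=4.142554, sinh=4.020044; start (x,ẋ)=(0.001100, 0.010800) → end (x,ẋ)=(0.324033, 1.268464)
phase 2: p=0.1715, T=0.366, ωT=1.133392, cosh=1.714057, sinh=1.392118; start (x,ẋ)=(0.324033, 1.268464) → end (x,ẋ)=(1.003187, 2.831786)

x = 1.0032, ẋ = 2.8318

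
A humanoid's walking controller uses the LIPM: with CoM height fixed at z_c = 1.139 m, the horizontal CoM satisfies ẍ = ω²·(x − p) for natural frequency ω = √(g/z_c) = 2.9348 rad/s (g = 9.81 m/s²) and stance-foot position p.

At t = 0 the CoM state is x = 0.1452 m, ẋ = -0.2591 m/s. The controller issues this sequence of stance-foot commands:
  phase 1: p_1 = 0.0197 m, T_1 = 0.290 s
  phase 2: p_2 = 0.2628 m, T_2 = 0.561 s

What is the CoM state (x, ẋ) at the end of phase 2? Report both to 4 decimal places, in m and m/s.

x = -0.1564, ẋ = -1.1443

phase 1: p=0.0197, T=0.290, ωT=0.851092, cosh=1.384576, sinh=0.957627; start (x,ẋ)=(0.145200, -0.259100) → end (x,ẋ)=(0.108920, -0.006033)
phase 2: p=0.2628, T=0.561, ωT=1.646423, cosh=2.690562, sinh=2.497824; start (x,ẋ)=(0.108920, -0.006033) → end (x,ẋ)=(-0.156359, -1.144268)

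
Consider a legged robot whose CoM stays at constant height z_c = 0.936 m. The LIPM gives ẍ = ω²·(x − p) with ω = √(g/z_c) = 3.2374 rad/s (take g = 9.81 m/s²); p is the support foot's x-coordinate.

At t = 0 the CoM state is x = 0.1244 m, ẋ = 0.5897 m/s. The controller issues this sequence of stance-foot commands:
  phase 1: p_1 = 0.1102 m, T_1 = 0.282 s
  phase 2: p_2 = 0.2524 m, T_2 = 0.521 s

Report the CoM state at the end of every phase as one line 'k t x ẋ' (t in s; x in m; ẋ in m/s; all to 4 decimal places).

1 0.2820 0.3211 0.9010
2 0.8030 1.1703 3.0972

phase 1: p=0.1102, T=0.282, ωT=0.912947, cosh=1.446497, sinh=1.045157; start (x,ẋ)=(0.124400, 0.589700) → end (x,ẋ)=(0.321118, 0.901046)
phase 2: p=0.2524, T=0.521, ωT=1.686685, cosh=2.793340, sinh=2.608207; start (x,ẋ)=(0.321118, 0.901046) → end (x,ẋ)=(1.170280, 3.097171)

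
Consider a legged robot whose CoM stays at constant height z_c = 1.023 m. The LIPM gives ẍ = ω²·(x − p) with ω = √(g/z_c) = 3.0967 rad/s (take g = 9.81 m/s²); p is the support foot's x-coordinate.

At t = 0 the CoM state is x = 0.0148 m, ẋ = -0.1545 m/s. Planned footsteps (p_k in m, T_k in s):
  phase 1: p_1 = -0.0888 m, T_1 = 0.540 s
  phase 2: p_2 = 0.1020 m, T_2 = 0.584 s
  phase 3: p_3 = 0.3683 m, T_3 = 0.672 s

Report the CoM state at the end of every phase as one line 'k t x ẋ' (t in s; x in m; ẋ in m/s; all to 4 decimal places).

phase 1: p=-0.0888, T=0.540, ωT=1.672218, cosh=2.755897, sinh=2.568067; start (x,ẋ)=(0.014800, -0.154500) → end (x,ẋ)=(0.068585, 0.398096)
phase 2: p=0.1020, T=0.584, ωT=1.808473, cosh=3.132513, sinh=2.968609; start (x,ẋ)=(0.068585, 0.398096) → end (x,ẋ)=(0.378958, 0.939865)
phase 3: p=0.3683, T=0.672, ωT=2.080982, cosh=4.068572, sinh=3.943764; start (x,ẋ)=(0.378958, 0.939865) → end (x,ẋ)=(1.608615, 3.954068)

1 0.5400 0.0686 0.3981
2 1.1240 0.3790 0.9399
3 1.7960 1.6086 3.9541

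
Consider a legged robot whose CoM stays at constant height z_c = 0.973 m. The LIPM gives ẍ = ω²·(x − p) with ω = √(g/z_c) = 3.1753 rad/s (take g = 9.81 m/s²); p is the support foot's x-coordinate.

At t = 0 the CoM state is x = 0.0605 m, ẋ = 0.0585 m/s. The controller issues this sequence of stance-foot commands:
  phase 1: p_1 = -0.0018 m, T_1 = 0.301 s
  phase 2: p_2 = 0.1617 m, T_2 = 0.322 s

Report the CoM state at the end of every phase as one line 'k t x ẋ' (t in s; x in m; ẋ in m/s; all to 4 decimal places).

1 0.3010 0.1116 0.3065
2 0.6230 0.1999 0.2887

phase 1: p=-0.0018, T=0.301, ωT=0.955765, cosh=1.492589, sinh=1.108071; start (x,ẋ)=(0.060500, 0.058500) → end (x,ẋ)=(0.111603, 0.306516)
phase 2: p=0.1617, T=0.322, ωT=1.022447, cosh=1.569851, sinh=1.210137; start (x,ẋ)=(0.111603, 0.306516) → end (x,ẋ)=(0.199871, 0.288684)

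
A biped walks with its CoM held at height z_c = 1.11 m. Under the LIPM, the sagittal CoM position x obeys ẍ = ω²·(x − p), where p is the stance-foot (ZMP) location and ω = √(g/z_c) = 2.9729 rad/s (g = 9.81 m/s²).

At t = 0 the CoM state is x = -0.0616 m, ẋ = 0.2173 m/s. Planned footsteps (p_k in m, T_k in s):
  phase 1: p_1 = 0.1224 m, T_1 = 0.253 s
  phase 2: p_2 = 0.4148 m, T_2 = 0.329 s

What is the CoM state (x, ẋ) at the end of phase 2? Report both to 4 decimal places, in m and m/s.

phase 1: p=0.1224, T=0.253, ωT=0.752144, cosh=1.296449, sinh=0.825094; start (x,ẋ)=(-0.061600, 0.217300) → end (x,ẋ)=(-0.055838, -0.169619)
phase 2: p=0.4148, T=0.329, ωT=0.978084, cosh=1.517694, sinh=1.141663; start (x,ẋ)=(-0.055838, -0.169619) → end (x,ẋ)=(-0.364621, -1.854797)

x = -0.3646, ẋ = -1.8548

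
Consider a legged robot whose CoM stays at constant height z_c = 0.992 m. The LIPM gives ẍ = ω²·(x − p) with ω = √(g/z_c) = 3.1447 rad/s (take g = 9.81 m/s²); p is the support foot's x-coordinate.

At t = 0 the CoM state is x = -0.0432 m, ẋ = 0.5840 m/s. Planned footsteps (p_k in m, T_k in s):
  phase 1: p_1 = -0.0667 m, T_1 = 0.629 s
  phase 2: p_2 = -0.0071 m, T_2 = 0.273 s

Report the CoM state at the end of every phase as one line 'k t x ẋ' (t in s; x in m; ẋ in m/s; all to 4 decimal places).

1 0.6290 0.6782 2.4131
2 0.9020 1.6894 5.4442

phase 1: p=-0.0667, T=0.629, ωT=1.978016, cosh=3.683367, sinh=3.545023; start (x,ẋ)=(-0.043200, 0.584000) → end (x,ẋ)=(0.678203, 2.413065)
phase 2: p=-0.0071, T=0.273, ωT=0.858503, cosh=1.391711, sinh=0.967915; start (x,ẋ)=(0.678203, 2.413065) → end (x,ẋ)=(1.689367, 5.444215)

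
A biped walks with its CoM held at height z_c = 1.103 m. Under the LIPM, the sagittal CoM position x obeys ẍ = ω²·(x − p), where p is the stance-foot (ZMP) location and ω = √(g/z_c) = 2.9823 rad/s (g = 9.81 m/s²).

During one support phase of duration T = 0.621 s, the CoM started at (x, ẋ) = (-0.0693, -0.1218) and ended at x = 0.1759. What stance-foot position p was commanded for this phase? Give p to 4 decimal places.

p = -0.2336

ωT = 2.9823·0.621 = 1.852008; cosh(ωT) = 3.264763, sinh(ωT) = 3.107842
x(T) = p + (x₀−p)·cosh(ωT) + (ẋ₀/ω)·sinh(ωT) ⇒ p·(1 − cosh) = x(T) − x₀·cosh − (ẋ₀/ω)·sinh
numerator   = 0.1759 − (-0.0693)·3.264763 − (-0.1218/2.9823)·3.107842 = 0.529075
denominator = 1 − 3.264763 = -2.264763
p = 0.529075 / -2.264763 = -0.2336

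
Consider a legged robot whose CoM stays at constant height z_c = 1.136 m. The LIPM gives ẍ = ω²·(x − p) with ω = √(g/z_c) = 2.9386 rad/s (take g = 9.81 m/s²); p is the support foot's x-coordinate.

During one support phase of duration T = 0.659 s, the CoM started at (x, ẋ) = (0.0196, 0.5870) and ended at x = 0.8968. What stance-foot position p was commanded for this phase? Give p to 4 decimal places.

p = -0.0588

ωT = 2.9386·0.659 = 1.936537; cosh(ωT) = 3.539450, sinh(ωT) = 3.395247
x(T) = p + (x₀−p)·cosh(ωT) + (ẋ₀/ω)·sinh(ωT) ⇒ p·(1 − cosh) = x(T) − x₀·cosh − (ẋ₀/ω)·sinh
numerator   = 0.8968 − (0.0196)·3.539450 − (0.5870/2.9386)·3.395247 = 0.149209
denominator = 1 − 3.539450 = -2.539450
p = 0.149209 / -2.539450 = -0.0588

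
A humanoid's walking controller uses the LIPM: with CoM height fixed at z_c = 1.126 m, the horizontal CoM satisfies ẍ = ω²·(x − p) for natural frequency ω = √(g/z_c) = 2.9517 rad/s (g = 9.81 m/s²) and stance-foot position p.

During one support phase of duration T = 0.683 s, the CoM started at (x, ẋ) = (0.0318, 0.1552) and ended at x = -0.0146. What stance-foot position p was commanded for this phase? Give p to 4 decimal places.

ωT = 2.9517·0.683 = 2.016011; cosh(ωT) = 3.820750, sinh(ωT) = 3.687565
x(T) = p + (x₀−p)·cosh(ωT) + (ẋ₀/ω)·sinh(ωT) ⇒ p·(1 − cosh) = x(T) − x₀·cosh − (ẋ₀/ω)·sinh
numerator   = -0.0146 − (0.0318)·3.820750 − (0.1552/2.9517)·3.687565 = -0.329992
denominator = 1 − 3.820750 = -2.820750
p = -0.329992 / -2.820750 = 0.1170

p = 0.1170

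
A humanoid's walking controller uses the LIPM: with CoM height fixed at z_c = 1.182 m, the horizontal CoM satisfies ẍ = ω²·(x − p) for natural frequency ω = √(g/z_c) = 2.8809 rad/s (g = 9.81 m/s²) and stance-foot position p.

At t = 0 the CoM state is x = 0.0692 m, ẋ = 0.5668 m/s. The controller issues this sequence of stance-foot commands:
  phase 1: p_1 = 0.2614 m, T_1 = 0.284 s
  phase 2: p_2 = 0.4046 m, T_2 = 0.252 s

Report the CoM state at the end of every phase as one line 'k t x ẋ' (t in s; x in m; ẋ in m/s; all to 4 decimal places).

phase 1: p=0.2614, T=0.284, ωT=0.818176, cosh=1.353799, sinh=0.912563; start (x,ẋ)=(0.069200, 0.566800) → end (x,ẋ)=(0.180741, 0.262039)
phase 2: p=0.4046, T=0.252, ωT=0.725987, cosh=1.275308, sinh=0.791461; start (x,ẋ)=(0.180741, 0.262039) → end (x,ẋ)=(0.191100, -0.176245)

1 0.2840 0.1807 0.2620
2 0.5360 0.1911 -0.1762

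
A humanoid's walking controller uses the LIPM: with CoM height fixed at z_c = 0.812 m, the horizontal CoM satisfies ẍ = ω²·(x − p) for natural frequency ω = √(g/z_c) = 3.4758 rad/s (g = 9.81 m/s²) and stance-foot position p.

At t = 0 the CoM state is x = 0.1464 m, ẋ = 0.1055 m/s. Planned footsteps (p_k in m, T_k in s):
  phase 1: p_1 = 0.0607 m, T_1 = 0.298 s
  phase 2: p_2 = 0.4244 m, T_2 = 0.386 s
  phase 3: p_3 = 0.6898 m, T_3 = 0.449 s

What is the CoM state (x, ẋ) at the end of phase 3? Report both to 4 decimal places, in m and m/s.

x = -0.3140, ẋ = -3.2298

phase 1: p=0.0607, T=0.298, ωT=1.035788, cosh=1.586136, sinh=1.231190; start (x,ẋ)=(0.146400, 0.105500) → end (x,ẋ)=(0.234002, 0.534079)
phase 2: p=0.4244, T=0.386, ωT=1.341659, cosh=2.043398, sinh=1.781986; start (x,ẋ)=(0.234002, 0.534079) → end (x,ẋ)=(0.309155, -0.087956)
phase 3: p=0.6898, T=0.449, ωT=1.560634, cosh=2.485922, sinh=2.275919; start (x,ẋ)=(0.309155, -0.087956) → end (x,ẋ)=(-0.314047, -3.229800)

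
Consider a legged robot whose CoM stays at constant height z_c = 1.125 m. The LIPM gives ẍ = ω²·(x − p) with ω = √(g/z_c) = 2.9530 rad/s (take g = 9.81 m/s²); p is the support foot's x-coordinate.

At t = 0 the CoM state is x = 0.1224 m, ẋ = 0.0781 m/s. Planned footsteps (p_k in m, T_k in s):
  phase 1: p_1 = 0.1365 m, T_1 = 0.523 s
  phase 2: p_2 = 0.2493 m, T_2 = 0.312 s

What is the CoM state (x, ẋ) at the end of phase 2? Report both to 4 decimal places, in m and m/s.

x = 0.1561, ẋ = -0.1325

phase 1: p=0.1365, T=0.523, ωT=1.544419, cosh=2.449342, sinh=2.235906; start (x,ẋ)=(0.122400, 0.078100) → end (x,ẋ)=(0.161099, 0.098197)
phase 2: p=0.2493, T=0.312, ωT=0.921336, cosh=1.455316, sinh=1.057329; start (x,ẋ)=(0.161099, 0.098197) → end (x,ẋ)=(0.156099, -0.132483)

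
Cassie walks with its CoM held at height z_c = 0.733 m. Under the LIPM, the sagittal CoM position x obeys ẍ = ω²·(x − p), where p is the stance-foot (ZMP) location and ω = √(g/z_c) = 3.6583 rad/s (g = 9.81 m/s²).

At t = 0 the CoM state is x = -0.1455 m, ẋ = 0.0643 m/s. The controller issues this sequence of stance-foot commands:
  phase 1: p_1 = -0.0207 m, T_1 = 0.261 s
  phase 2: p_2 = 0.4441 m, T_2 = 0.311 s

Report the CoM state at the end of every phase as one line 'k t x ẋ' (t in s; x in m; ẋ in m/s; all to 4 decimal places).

phase 1: p=-0.0207, T=0.261, ωT=0.954816, cosh=1.491538, sinh=1.106655; start (x,ẋ)=(-0.145500, 0.064300) → end (x,ẋ)=(-0.187393, -0.409344)
phase 2: p=0.4441, T=0.311, ωT=1.137731, cosh=1.720114, sinh=1.399569; start (x,ẋ)=(-0.187393, -0.409344) → end (x,ẋ)=(-0.798744, -3.937388)

1 0.2610 -0.1874 -0.4093
2 0.5720 -0.7987 -3.9374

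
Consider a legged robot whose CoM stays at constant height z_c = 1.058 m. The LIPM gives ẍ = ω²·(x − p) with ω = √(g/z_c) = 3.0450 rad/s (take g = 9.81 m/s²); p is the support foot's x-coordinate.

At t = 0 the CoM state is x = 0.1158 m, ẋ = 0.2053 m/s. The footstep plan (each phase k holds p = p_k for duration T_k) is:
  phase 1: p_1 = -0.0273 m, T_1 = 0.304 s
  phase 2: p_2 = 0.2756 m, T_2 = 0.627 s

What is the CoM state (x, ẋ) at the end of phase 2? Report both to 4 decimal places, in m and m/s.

phase 1: p=-0.0273, T=0.304, ωT=0.925680, cosh=1.459923, sinh=1.063661; start (x,ẋ)=(0.115800, 0.205300) → end (x,ẋ)=(0.253329, 0.763201)
phase 2: p=0.2756, T=0.627, ωT=1.909215, cosh=3.447993, sinh=3.299797; start (x,ẋ)=(0.253329, 0.763201) → end (x,ẋ)=(1.025874, 2.407737)

x = 1.0259, ẋ = 2.4077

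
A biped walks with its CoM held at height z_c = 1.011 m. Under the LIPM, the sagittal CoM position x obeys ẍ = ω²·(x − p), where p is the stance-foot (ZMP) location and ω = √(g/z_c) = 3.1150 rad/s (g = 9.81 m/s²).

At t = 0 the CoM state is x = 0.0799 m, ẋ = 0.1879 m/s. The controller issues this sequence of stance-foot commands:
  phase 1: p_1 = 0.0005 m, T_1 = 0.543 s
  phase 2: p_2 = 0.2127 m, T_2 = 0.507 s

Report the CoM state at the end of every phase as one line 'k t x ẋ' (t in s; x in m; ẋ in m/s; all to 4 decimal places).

1 0.5430 0.3814 1.1756
2 1.0500 1.5159 4.1936

phase 1: p=0.0005, T=0.543, ωT=1.691445, cosh=2.805785, sinh=2.621532; start (x,ẋ)=(0.079900, 0.187900) → end (x,ẋ)=(0.381413, 1.175593)
phase 2: p=0.2127, T=0.507, ωT=1.579305, cosh=2.528851, sinh=2.322732; start (x,ẋ)=(0.381413, 1.175593) → end (x,ẋ)=(1.515943, 4.193590)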